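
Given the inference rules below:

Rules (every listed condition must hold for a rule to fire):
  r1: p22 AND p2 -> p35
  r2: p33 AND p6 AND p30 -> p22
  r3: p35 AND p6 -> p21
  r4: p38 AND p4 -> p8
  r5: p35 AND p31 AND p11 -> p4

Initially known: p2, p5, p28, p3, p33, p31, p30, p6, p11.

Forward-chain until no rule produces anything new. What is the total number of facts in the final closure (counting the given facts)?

13

Round 1 — r2, derive p22.
Round 2 — r1, derive p35.
Round 3 — r3, r5, derive p21, p4.
Closure: {p11, p2, p21, p22, p28, p3, p30, p31, p33, p35, p4, p5, p6} — 13 facts.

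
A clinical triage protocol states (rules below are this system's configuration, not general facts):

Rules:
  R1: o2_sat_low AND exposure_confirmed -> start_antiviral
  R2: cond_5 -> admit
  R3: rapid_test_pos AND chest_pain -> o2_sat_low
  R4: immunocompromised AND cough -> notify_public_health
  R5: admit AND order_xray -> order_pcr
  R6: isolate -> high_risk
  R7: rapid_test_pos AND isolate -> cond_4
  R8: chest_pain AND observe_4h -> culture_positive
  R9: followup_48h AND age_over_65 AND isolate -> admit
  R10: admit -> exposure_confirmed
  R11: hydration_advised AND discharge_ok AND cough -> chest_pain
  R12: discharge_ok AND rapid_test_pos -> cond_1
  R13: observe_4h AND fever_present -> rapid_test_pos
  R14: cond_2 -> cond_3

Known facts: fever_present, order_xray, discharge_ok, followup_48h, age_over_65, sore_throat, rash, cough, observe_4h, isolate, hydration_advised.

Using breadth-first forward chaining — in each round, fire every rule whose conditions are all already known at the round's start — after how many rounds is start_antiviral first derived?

Round 1 — R6, R9, R11, R13, derive high_risk, admit, chest_pain, rapid_test_pos.
Round 2 — R3, R5, R7, R8, R10, R12, derive o2_sat_low, order_pcr, cond_4, culture_positive, exposure_confirmed, cond_1.
Round 3 — R1, derive start_antiviral.
start_antiviral first appears in round 3.

3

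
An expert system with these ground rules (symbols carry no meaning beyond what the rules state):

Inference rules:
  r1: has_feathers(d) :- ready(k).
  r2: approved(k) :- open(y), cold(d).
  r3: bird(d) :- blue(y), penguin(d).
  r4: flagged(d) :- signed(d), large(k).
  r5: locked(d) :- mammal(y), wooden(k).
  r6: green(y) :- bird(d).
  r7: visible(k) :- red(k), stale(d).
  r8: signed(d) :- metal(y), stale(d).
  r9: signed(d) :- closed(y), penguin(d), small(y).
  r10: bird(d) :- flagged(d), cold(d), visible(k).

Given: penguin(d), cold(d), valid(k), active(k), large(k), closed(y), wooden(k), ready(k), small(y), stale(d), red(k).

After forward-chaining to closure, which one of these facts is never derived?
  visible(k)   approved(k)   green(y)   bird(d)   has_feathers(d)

[1] r1 [has_feathers(d) :- ready(k).]; r7 [visible(k) :- red(k), stale(d).]; r9 [signed(d) :- closed(y), penguin(d), small(y).]. ⇒ new: has_feathers(d), visible(k), signed(d).
[2] r4 [flagged(d) :- signed(d), large(k).]. ⇒ new: flagged(d).
[3] r10 [bird(d) :- flagged(d), cold(d), visible(k).]. ⇒ new: bird(d).
[4] r6 [green(y) :- bird(d).]. ⇒ new: green(y).
Derived: green(y) (round 4), bird(d) (round 3), has_feathers(d) (round 1), visible(k) (round 1). approved(k) never appears in any round.

approved(k)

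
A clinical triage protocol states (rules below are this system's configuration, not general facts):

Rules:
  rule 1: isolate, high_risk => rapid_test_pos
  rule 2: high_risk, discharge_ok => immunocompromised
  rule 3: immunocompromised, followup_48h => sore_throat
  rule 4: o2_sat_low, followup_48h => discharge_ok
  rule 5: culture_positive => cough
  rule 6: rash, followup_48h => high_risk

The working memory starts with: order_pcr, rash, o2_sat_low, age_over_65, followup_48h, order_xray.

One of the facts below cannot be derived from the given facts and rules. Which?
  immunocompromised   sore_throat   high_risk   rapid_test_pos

Round 1 — rule 4, rule 6, derive discharge_ok, high_risk.
Round 2 — rule 2, derive immunocompromised.
Round 3 — rule 3, derive sore_throat.
Derived: sore_throat (round 3), high_risk (round 1), immunocompromised (round 2). rapid_test_pos never appears in any round.

rapid_test_pos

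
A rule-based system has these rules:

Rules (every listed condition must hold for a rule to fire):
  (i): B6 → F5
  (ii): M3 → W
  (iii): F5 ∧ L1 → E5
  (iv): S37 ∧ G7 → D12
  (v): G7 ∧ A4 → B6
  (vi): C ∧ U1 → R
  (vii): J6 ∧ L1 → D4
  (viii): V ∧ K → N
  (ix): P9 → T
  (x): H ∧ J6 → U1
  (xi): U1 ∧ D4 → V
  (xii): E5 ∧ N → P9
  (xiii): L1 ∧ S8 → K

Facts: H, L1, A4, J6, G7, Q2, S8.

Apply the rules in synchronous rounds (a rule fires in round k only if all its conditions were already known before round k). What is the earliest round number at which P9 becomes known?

Round 1: (v) [G7 ∧ A4 → B6]; (vii) [J6 ∧ L1 → D4]; (x) [H ∧ J6 → U1]; (xiii) [L1 ∧ S8 → K]. New: B6, D4, U1, K.
Round 2: (i) [B6 → F5]; (xi) [U1 ∧ D4 → V]. New: F5, V.
Round 3: (iii) [F5 ∧ L1 → E5]; (viii) [V ∧ K → N]. New: E5, N.
Round 4: (xii) [E5 ∧ N → P9]. New: P9.
P9 first appears in round 4.

4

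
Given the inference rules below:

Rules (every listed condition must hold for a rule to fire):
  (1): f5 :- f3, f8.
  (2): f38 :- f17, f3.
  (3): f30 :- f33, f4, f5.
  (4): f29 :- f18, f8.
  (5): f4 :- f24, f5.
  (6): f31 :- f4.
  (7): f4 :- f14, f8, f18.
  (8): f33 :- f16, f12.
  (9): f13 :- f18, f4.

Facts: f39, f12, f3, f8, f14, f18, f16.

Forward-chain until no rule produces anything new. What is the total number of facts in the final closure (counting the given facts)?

Round 1 fires (1), (4), (7), (8), giving f5, f29, f4, f33.
Round 2 fires (3), (6), (9), giving f30, f31, f13.
Closure: {f12, f13, f14, f16, f18, f29, f3, f30, f31, f33, f39, f4, f5, f8} — 14 facts.

14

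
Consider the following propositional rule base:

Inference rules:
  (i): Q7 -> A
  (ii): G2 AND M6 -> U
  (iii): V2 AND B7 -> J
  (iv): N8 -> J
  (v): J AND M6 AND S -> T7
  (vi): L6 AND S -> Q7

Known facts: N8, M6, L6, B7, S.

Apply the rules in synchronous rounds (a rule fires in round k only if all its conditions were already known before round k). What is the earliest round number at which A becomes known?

2

Round 1: (iv) [N8 -> J]; (vi) [L6 AND S -> Q7]. New: J, Q7.
Round 2: (i) [Q7 -> A]; (v) [J AND M6 AND S -> T7]. New: A, T7.
A first appears in round 2.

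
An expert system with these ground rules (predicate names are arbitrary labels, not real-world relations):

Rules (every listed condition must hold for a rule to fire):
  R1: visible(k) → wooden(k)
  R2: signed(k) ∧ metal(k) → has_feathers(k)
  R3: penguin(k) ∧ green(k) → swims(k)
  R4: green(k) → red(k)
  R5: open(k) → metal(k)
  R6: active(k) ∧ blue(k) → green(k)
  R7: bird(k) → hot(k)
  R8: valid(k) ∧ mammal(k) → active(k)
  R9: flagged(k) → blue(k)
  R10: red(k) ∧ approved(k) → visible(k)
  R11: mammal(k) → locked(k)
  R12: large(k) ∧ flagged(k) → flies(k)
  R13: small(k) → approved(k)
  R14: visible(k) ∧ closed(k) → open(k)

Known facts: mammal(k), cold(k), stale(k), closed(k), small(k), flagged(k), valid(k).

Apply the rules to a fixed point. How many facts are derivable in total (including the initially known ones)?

17

Round 1: R8 [valid(k) ∧ mammal(k) → active(k)]; R9 [flagged(k) → blue(k)]; R11 [mammal(k) → locked(k)]; R13 [small(k) → approved(k)]. Adds active(k), blue(k), locked(k), approved(k).
Round 2: R6 [active(k) ∧ blue(k) → green(k)]. Adds green(k).
Round 3: R4 [green(k) → red(k)]. Adds red(k).
Round 4: R10 [red(k) ∧ approved(k) → visible(k)]. Adds visible(k).
Round 5: R1 [visible(k) → wooden(k)]; R14 [visible(k) ∧ closed(k) → open(k)]. Adds wooden(k), open(k).
Round 6: R5 [open(k) → metal(k)]. Adds metal(k).
Closure: {active(k), approved(k), blue(k), closed(k), cold(k), flagged(k), green(k), locked(k), mammal(k), metal(k), open(k), red(k), small(k), stale(k), valid(k), visible(k), wooden(k)} — 17 facts.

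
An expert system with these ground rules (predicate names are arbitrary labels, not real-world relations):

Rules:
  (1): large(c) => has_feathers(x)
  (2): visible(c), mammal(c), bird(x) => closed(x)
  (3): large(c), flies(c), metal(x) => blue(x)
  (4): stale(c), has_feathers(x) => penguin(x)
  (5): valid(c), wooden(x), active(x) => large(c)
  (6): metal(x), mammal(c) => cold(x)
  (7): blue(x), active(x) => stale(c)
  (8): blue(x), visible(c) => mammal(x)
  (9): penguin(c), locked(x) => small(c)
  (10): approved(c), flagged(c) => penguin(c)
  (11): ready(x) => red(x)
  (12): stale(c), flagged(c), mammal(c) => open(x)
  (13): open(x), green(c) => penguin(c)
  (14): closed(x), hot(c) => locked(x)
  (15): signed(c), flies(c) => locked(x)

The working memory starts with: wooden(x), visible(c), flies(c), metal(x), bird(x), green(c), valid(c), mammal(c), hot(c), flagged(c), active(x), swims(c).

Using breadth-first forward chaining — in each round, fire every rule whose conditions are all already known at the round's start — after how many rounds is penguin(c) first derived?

5

Round 1: (2) [visible(c), mammal(c), bird(x) => closed(x)]; (5) [valid(c), wooden(x), active(x) => large(c)]; (6) [metal(x), mammal(c) => cold(x)]. New: closed(x), large(c), cold(x).
Round 2: (1) [large(c) => has_feathers(x)]; (3) [large(c), flies(c), metal(x) => blue(x)]; (14) [closed(x), hot(c) => locked(x)]. New: has_feathers(x), blue(x), locked(x).
Round 3: (7) [blue(x), active(x) => stale(c)]; (8) [blue(x), visible(c) => mammal(x)]. New: stale(c), mammal(x).
Round 4: (4) [stale(c), has_feathers(x) => penguin(x)]; (12) [stale(c), flagged(c), mammal(c) => open(x)]. New: penguin(x), open(x).
Round 5: (13) [open(x), green(c) => penguin(c)]. New: penguin(c).
penguin(c) first appears in round 5.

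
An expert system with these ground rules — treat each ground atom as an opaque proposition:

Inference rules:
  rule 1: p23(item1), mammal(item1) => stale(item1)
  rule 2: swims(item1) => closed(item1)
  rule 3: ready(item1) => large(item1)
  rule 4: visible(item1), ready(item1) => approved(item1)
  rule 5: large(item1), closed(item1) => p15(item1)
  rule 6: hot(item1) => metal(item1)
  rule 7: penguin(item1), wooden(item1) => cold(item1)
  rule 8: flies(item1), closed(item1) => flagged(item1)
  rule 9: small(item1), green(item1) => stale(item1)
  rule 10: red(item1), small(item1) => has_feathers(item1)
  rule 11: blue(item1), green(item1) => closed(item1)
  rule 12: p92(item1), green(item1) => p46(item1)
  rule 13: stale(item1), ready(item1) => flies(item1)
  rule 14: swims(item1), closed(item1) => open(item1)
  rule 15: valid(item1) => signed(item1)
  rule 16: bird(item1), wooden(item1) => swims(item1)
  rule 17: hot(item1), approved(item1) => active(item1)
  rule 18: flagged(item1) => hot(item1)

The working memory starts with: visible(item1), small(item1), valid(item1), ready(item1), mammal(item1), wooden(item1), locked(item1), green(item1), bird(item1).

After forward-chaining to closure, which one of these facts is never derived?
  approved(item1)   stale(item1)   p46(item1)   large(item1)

Round 1 — rule 3, rule 4, rule 9, rule 15, rule 16, derive large(item1), approved(item1), stale(item1), signed(item1), swims(item1).
Round 2 — rule 2, rule 13, derive closed(item1), flies(item1).
Round 3 — rule 5, rule 8, rule 14, derive p15(item1), flagged(item1), open(item1).
Round 4 — rule 18, derive hot(item1).
Round 5 — rule 6, rule 17, derive metal(item1), active(item1).
Derived: stale(item1) (round 1), approved(item1) (round 1), large(item1) (round 1). p46(item1) never appears in any round.

p46(item1)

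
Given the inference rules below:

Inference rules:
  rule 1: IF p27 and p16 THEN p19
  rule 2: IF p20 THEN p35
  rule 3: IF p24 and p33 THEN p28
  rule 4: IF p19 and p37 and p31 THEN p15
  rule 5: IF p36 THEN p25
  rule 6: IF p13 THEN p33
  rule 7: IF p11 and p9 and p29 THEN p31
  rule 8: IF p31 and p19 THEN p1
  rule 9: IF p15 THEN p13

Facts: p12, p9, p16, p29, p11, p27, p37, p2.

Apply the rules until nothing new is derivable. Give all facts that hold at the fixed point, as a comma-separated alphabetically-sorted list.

Round 1: rule 1 [IF p27 and p16 THEN p19]; rule 7 [IF p11 and p9 and p29 THEN p31]. Adds p19, p31.
Round 2: rule 4 [IF p19 and p37 and p31 THEN p15]; rule 8 [IF p31 and p19 THEN p1]. Adds p15, p1.
Round 3: rule 9 [IF p15 THEN p13]. Adds p13.
Round 4: rule 6 [IF p13 THEN p33]. Adds p33.

p1, p11, p12, p13, p15, p16, p19, p2, p27, p29, p31, p33, p37, p9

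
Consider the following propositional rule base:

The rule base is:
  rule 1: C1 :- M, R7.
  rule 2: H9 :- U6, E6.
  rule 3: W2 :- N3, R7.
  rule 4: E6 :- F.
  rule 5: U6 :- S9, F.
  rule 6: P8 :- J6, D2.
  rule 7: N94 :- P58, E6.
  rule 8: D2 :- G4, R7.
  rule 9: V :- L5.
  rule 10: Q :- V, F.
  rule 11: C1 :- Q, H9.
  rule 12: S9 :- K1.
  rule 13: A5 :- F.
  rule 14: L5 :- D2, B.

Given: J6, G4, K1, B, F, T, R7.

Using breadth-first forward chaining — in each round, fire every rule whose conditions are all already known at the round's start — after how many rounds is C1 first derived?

Round 1 fires rule 4, rule 8, rule 12, rule 13, giving E6, D2, S9, A5.
Round 2 fires rule 5, rule 6, rule 14, giving U6, P8, L5.
Round 3 fires rule 2, rule 9, giving H9, V.
Round 4 fires rule 10, giving Q.
Round 5 fires rule 11, giving C1.
C1 first appears in round 5.

5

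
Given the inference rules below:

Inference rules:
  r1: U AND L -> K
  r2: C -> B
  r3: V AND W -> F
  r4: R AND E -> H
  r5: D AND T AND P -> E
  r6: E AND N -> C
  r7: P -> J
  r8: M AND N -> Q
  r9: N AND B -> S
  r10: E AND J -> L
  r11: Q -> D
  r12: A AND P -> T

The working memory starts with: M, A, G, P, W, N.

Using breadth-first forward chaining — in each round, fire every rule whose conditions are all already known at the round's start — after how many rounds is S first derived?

Round 1: r7 [P -> J]; r8 [M AND N -> Q]; r12 [A AND P -> T]. Adds J, Q, T.
Round 2: r11 [Q -> D]. Adds D.
Round 3: r5 [D AND T AND P -> E]. Adds E.
Round 4: r6 [E AND N -> C]; r10 [E AND J -> L]. Adds C, L.
Round 5: r2 [C -> B]. Adds B.
Round 6: r9 [N AND B -> S]. Adds S.
S first appears in round 6.

6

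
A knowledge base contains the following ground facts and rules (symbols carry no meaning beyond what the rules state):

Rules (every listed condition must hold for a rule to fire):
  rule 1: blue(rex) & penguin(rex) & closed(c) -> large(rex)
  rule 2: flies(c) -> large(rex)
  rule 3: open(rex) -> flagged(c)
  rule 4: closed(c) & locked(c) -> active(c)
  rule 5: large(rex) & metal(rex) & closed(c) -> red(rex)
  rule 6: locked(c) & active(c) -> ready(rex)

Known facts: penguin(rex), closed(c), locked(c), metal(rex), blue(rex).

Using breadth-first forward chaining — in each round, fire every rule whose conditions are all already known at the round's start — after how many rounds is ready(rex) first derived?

[1] rule 1 [blue(rex) & penguin(rex) & closed(c) -> large(rex)]; rule 4 [closed(c) & locked(c) -> active(c)]. ⇒ new: large(rex), active(c).
[2] rule 5 [large(rex) & metal(rex) & closed(c) -> red(rex)]; rule 6 [locked(c) & active(c) -> ready(rex)]. ⇒ new: red(rex), ready(rex).
ready(rex) first appears in round 2.

2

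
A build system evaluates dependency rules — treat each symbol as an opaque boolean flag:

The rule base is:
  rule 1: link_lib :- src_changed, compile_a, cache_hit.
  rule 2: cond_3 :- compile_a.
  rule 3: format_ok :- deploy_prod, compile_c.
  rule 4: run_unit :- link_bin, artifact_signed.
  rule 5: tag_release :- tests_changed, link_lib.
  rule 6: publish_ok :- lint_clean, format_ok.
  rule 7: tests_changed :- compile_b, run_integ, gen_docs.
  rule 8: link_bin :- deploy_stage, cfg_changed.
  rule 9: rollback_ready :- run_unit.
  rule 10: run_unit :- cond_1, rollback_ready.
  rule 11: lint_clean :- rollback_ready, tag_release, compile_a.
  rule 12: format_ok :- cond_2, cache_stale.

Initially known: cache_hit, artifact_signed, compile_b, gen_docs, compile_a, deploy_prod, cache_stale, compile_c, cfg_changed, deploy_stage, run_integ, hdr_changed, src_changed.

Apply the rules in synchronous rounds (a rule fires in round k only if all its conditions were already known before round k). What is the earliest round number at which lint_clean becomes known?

4

Round 1: rule 1 [link_lib :- src_changed, compile_a, cache_hit.]; rule 2 [cond_3 :- compile_a.]; rule 3 [format_ok :- deploy_prod, compile_c.]; rule 7 [tests_changed :- compile_b, run_integ, gen_docs.]; rule 8 [link_bin :- deploy_stage, cfg_changed.]. Adds link_lib, cond_3, format_ok, tests_changed, link_bin.
Round 2: rule 4 [run_unit :- link_bin, artifact_signed.]; rule 5 [tag_release :- tests_changed, link_lib.]. Adds run_unit, tag_release.
Round 3: rule 9 [rollback_ready :- run_unit.]. Adds rollback_ready.
Round 4: rule 11 [lint_clean :- rollback_ready, tag_release, compile_a.]. Adds lint_clean.
lint_clean first appears in round 4.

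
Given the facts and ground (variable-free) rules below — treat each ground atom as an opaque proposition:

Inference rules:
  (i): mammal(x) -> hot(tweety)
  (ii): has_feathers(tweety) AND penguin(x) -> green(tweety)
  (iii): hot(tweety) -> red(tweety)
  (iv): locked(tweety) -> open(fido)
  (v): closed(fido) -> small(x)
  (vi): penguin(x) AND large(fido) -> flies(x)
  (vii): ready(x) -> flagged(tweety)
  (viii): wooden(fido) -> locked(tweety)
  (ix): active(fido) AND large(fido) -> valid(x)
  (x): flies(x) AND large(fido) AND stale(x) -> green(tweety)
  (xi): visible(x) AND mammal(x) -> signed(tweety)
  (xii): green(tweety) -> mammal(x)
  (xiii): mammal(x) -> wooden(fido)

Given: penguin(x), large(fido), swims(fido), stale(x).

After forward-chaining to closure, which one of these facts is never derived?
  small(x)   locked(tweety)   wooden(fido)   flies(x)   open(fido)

small(x)

Round 1 — (vi), derive flies(x).
Round 2 — (x), derive green(tweety).
Round 3 — (xii), derive mammal(x).
Round 4 — (i), (xiii), derive hot(tweety), wooden(fido).
Round 5 — (iii), (viii), derive red(tweety), locked(tweety).
Round 6 — (iv), derive open(fido).
Derived: locked(tweety) (round 5), wooden(fido) (round 4), flies(x) (round 1), open(fido) (round 6). small(x) never appears in any round.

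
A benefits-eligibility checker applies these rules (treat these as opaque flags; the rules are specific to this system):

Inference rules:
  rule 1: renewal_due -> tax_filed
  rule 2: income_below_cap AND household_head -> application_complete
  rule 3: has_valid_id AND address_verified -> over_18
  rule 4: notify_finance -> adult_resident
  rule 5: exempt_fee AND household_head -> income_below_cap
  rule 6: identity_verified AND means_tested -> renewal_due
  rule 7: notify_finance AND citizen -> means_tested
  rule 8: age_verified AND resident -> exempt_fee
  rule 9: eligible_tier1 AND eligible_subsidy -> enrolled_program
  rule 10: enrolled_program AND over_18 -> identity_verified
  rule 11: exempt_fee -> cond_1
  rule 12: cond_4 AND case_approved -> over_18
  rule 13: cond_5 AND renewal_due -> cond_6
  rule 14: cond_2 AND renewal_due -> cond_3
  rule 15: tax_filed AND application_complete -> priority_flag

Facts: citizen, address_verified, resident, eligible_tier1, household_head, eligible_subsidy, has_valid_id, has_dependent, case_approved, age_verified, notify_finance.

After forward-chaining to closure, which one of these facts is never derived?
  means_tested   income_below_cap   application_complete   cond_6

Round 1: rule 3 [has_valid_id AND address_verified -> over_18]; rule 4 [notify_finance -> adult_resident]; rule 7 [notify_finance AND citizen -> means_tested]; rule 8 [age_verified AND resident -> exempt_fee]; rule 9 [eligible_tier1 AND eligible_subsidy -> enrolled_program]. New: over_18, adult_resident, means_tested, exempt_fee, enrolled_program.
Round 2: rule 5 [exempt_fee AND household_head -> income_below_cap]; rule 10 [enrolled_program AND over_18 -> identity_verified]; rule 11 [exempt_fee -> cond_1]. New: income_below_cap, identity_verified, cond_1.
Round 3: rule 2 [income_below_cap AND household_head -> application_complete]; rule 6 [identity_verified AND means_tested -> renewal_due]. New: application_complete, renewal_due.
Round 4: rule 1 [renewal_due -> tax_filed]. New: tax_filed.
Round 5: rule 15 [tax_filed AND application_complete -> priority_flag]. New: priority_flag.
Derived: application_complete (round 3), income_below_cap (round 2), means_tested (round 1). cond_6 never appears in any round.

cond_6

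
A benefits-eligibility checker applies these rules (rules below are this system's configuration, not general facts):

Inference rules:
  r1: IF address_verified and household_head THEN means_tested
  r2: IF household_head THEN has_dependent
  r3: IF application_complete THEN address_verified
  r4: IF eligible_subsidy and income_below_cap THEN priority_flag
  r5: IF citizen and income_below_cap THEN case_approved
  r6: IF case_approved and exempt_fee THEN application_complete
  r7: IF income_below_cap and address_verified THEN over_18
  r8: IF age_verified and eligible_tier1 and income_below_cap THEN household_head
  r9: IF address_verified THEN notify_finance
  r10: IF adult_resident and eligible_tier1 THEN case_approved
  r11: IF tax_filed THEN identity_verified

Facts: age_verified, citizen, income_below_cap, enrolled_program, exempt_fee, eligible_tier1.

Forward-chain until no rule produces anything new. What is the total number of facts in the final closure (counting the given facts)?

Round 1 fires r5, r8, giving case_approved, household_head.
Round 2 fires r2, r6, giving has_dependent, application_complete.
Round 3 fires r3, giving address_verified.
Round 4 fires r1, r7, r9, giving means_tested, over_18, notify_finance.
Closure: {address_verified, age_verified, application_complete, case_approved, citizen, eligible_tier1, enrolled_program, exempt_fee, has_dependent, household_head, income_below_cap, means_tested, notify_finance, over_18} — 14 facts.

14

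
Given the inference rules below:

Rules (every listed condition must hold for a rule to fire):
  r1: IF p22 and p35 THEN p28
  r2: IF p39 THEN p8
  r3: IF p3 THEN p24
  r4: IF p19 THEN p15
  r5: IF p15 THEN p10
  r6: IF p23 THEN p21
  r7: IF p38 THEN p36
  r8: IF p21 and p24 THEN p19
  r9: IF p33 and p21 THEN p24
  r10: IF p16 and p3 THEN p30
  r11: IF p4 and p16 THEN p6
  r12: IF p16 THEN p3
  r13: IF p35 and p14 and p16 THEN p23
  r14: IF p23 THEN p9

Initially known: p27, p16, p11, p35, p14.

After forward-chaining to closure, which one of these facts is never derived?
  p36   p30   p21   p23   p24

p36

Round 1: r12 [IF p16 THEN p3]; r13 [IF p35 and p14 and p16 THEN p23]. New: p3, p23.
Round 2: r3 [IF p3 THEN p24]; r6 [IF p23 THEN p21]; r10 [IF p16 and p3 THEN p30]; r14 [IF p23 THEN p9]. New: p24, p21, p30, p9.
Round 3: r8 [IF p21 and p24 THEN p19]. New: p19.
Round 4: r4 [IF p19 THEN p15]. New: p15.
Round 5: r5 [IF p15 THEN p10]. New: p10.
Derived: p21 (round 2), p23 (round 1), p24 (round 2), p30 (round 2). p36 never appears in any round.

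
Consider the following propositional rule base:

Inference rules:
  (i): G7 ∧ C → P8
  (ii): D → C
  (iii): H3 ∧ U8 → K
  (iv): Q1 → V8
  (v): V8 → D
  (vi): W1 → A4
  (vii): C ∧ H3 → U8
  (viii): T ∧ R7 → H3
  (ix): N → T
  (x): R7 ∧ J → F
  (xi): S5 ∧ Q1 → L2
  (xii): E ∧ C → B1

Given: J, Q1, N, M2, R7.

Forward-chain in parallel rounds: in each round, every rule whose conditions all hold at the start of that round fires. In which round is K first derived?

5

Round 1 — (iv), (ix), (x), derive V8, T, F.
Round 2 — (v), (viii), derive D, H3.
Round 3 — (ii), derive C.
Round 4 — (vii), derive U8.
Round 5 — (iii), derive K.
K first appears in round 5.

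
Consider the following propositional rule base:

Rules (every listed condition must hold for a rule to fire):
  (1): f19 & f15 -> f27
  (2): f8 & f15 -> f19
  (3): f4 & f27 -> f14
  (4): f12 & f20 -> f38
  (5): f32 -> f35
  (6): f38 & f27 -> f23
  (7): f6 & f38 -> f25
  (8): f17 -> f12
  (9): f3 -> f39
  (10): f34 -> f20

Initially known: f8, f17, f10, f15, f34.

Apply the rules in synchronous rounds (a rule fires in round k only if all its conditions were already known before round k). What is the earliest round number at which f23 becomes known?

3

Round 1: (2) [f8 & f15 -> f19]; (8) [f17 -> f12]; (10) [f34 -> f20]. Adds f19, f12, f20.
Round 2: (1) [f19 & f15 -> f27]; (4) [f12 & f20 -> f38]. Adds f27, f38.
Round 3: (6) [f38 & f27 -> f23]. Adds f23.
f23 first appears in round 3.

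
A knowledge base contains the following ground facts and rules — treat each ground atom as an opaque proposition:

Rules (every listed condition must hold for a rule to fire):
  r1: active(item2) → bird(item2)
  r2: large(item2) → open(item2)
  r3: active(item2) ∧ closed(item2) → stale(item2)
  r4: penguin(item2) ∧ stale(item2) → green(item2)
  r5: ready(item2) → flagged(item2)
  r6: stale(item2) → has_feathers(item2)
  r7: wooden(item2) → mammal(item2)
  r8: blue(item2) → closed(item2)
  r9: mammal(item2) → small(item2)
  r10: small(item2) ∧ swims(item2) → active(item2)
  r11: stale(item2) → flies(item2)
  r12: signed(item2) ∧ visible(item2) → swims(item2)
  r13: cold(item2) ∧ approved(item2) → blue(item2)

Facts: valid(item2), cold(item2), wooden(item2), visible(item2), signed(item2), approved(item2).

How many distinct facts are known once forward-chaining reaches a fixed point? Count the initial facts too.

16

Round 1: r7 [wooden(item2) → mammal(item2)]; r12 [signed(item2) ∧ visible(item2) → swims(item2)]; r13 [cold(item2) ∧ approved(item2) → blue(item2)]. Adds mammal(item2), swims(item2), blue(item2).
Round 2: r8 [blue(item2) → closed(item2)]; r9 [mammal(item2) → small(item2)]. Adds closed(item2), small(item2).
Round 3: r10 [small(item2) ∧ swims(item2) → active(item2)]. Adds active(item2).
Round 4: r1 [active(item2) → bird(item2)]; r3 [active(item2) ∧ closed(item2) → stale(item2)]. Adds bird(item2), stale(item2).
Round 5: r6 [stale(item2) → has_feathers(item2)]; r11 [stale(item2) → flies(item2)]. Adds has_feathers(item2), flies(item2).
Closure: {active(item2), approved(item2), bird(item2), blue(item2), closed(item2), cold(item2), flies(item2), has_feathers(item2), mammal(item2), signed(item2), small(item2), stale(item2), swims(item2), valid(item2), visible(item2), wooden(item2)} — 16 facts.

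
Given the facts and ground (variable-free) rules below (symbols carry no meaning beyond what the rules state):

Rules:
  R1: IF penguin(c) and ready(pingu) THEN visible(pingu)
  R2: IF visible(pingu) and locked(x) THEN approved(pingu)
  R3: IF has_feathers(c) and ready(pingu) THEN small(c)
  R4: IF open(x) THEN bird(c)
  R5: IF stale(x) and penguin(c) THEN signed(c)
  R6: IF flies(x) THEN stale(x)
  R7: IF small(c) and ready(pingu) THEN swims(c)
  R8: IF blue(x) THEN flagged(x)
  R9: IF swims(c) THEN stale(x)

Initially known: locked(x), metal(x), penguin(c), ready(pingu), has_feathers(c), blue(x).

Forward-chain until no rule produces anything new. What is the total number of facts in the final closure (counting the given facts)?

Round 1 fires R1, R3, R8, giving visible(pingu), small(c), flagged(x).
Round 2 fires R2, R7, giving approved(pingu), swims(c).
Round 3 fires R9, giving stale(x).
Round 4 fires R5, giving signed(c).
Closure: {approved(pingu), blue(x), flagged(x), has_feathers(c), locked(x), metal(x), penguin(c), ready(pingu), signed(c), small(c), stale(x), swims(c), visible(pingu)} — 13 facts.

13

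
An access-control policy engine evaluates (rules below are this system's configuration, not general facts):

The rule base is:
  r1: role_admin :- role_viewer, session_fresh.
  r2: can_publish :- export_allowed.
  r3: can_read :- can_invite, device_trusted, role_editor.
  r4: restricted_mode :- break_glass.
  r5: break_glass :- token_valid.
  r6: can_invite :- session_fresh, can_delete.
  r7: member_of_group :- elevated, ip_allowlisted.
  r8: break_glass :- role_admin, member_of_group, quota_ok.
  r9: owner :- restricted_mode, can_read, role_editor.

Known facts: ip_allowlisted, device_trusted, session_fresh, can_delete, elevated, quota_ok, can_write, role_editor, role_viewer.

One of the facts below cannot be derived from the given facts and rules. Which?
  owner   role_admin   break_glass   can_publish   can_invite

can_publish

Round 1: r1 [role_admin :- role_viewer, session_fresh.]; r6 [can_invite :- session_fresh, can_delete.]; r7 [member_of_group :- elevated, ip_allowlisted.]. Adds role_admin, can_invite, member_of_group.
Round 2: r3 [can_read :- can_invite, device_trusted, role_editor.]; r8 [break_glass :- role_admin, member_of_group, quota_ok.]. Adds can_read, break_glass.
Round 3: r4 [restricted_mode :- break_glass.]. Adds restricted_mode.
Round 4: r9 [owner :- restricted_mode, can_read, role_editor.]. Adds owner.
Derived: can_invite (round 1), break_glass (round 2), role_admin (round 1), owner (round 4). can_publish never appears in any round.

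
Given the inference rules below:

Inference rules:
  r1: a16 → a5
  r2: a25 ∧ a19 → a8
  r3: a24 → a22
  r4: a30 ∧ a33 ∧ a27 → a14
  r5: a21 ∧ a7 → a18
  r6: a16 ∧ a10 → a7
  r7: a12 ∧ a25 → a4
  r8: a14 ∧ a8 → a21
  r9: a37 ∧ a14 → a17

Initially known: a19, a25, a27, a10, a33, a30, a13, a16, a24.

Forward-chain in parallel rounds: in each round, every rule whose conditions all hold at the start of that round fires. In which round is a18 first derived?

Round 1 — r1, r2, r3, r4, r6, derive a5, a8, a22, a14, a7.
Round 2 — r8, derive a21.
Round 3 — r5, derive a18.
a18 first appears in round 3.

3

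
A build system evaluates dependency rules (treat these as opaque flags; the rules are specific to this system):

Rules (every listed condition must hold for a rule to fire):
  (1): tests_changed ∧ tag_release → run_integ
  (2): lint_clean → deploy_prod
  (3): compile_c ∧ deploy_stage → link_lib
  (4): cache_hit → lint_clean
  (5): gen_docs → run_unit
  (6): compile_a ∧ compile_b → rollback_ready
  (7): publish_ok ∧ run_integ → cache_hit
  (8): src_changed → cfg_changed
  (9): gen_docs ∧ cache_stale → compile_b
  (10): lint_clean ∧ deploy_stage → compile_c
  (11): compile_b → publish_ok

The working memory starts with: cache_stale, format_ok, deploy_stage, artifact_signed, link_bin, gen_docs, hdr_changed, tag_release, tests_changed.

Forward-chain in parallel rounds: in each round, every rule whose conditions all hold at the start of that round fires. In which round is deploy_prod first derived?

Round 1 — (1), (5), (9), derive run_integ, run_unit, compile_b.
Round 2 — (11), derive publish_ok.
Round 3 — (7), derive cache_hit.
Round 4 — (4), derive lint_clean.
Round 5 — (2), (10), derive deploy_prod, compile_c.
deploy_prod first appears in round 5.

5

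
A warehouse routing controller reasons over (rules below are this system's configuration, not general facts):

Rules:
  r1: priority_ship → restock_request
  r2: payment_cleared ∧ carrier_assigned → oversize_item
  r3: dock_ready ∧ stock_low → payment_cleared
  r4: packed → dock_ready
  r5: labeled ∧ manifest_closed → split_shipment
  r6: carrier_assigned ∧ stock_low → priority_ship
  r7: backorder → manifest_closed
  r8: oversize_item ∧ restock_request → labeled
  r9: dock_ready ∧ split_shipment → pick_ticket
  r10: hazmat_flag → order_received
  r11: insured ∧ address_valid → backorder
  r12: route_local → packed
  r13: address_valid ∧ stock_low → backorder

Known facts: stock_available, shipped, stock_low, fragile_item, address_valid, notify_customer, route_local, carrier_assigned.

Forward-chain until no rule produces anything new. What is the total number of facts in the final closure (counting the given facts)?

Round 1: r6 [carrier_assigned ∧ stock_low → priority_ship]; r12 [route_local → packed]; r13 [address_valid ∧ stock_low → backorder]. New: priority_ship, packed, backorder.
Round 2: r1 [priority_ship → restock_request]; r4 [packed → dock_ready]; r7 [backorder → manifest_closed]. New: restock_request, dock_ready, manifest_closed.
Round 3: r3 [dock_ready ∧ stock_low → payment_cleared]. New: payment_cleared.
Round 4: r2 [payment_cleared ∧ carrier_assigned → oversize_item]. New: oversize_item.
Round 5: r8 [oversize_item ∧ restock_request → labeled]. New: labeled.
Round 6: r5 [labeled ∧ manifest_closed → split_shipment]. New: split_shipment.
Round 7: r9 [dock_ready ∧ split_shipment → pick_ticket]. New: pick_ticket.
Closure: {address_valid, backorder, carrier_assigned, dock_ready, fragile_item, labeled, manifest_closed, notify_customer, oversize_item, packed, payment_cleared, pick_ticket, priority_ship, restock_request, route_local, shipped, split_shipment, stock_available, stock_low} — 19 facts.

19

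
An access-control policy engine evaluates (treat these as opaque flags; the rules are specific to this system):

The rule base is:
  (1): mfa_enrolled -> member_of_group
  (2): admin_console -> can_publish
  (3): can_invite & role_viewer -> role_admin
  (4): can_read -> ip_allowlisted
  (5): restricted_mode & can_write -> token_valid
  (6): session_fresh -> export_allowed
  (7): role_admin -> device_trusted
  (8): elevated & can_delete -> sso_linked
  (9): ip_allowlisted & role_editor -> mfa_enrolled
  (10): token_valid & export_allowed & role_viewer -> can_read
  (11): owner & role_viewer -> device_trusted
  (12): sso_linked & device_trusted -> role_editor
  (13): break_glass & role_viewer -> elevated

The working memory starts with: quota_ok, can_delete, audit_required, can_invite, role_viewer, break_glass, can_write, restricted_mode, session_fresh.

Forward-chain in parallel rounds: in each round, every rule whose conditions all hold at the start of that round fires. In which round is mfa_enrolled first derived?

[1] (3) [can_invite & role_viewer -> role_admin]; (5) [restricted_mode & can_write -> token_valid]; (6) [session_fresh -> export_allowed]; (13) [break_glass & role_viewer -> elevated]. ⇒ new: role_admin, token_valid, export_allowed, elevated.
[2] (7) [role_admin -> device_trusted]; (8) [elevated & can_delete -> sso_linked]; (10) [token_valid & export_allowed & role_viewer -> can_read]. ⇒ new: device_trusted, sso_linked, can_read.
[3] (4) [can_read -> ip_allowlisted]; (12) [sso_linked & device_trusted -> role_editor]. ⇒ new: ip_allowlisted, role_editor.
[4] (9) [ip_allowlisted & role_editor -> mfa_enrolled]. ⇒ new: mfa_enrolled.
mfa_enrolled first appears in round 4.

4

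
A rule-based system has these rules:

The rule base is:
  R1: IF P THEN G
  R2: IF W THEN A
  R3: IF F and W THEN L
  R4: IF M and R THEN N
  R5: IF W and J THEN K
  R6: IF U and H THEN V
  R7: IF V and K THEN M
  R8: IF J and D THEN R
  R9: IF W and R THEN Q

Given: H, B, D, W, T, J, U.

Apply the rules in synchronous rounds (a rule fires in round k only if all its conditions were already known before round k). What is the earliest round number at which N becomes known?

[1] R2 [IF W THEN A]; R5 [IF W and J THEN K]; R6 [IF U and H THEN V]; R8 [IF J and D THEN R]. ⇒ new: A, K, V, R.
[2] R7 [IF V and K THEN M]; R9 [IF W and R THEN Q]. ⇒ new: M, Q.
[3] R4 [IF M and R THEN N]. ⇒ new: N.
N first appears in round 3.

3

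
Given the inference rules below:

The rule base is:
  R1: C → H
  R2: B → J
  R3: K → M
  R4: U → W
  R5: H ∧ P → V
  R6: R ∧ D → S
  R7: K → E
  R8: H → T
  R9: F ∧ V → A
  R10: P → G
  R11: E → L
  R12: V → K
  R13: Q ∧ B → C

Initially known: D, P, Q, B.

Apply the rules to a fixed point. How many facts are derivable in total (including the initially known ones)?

14

[1] R2 [B → J]; R10 [P → G]; R13 [Q ∧ B → C]. ⇒ new: J, G, C.
[2] R1 [C → H]. ⇒ new: H.
[3] R5 [H ∧ P → V]; R8 [H → T]. ⇒ new: V, T.
[4] R12 [V → K]. ⇒ new: K.
[5] R3 [K → M]; R7 [K → E]. ⇒ new: M, E.
[6] R11 [E → L]. ⇒ new: L.
Closure: {B, C, D, E, G, H, J, K, L, M, P, Q, T, V} — 14 facts.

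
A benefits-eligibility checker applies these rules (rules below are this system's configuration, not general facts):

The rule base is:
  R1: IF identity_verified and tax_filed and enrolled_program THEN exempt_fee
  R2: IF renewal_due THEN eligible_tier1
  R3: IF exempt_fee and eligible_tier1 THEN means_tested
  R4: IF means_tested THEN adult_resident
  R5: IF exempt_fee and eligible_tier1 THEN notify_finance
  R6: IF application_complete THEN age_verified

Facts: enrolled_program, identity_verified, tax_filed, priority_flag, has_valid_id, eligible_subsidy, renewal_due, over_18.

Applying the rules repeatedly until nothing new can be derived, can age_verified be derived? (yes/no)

no

[1] R1 [IF identity_verified and tax_filed and enrolled_program THEN exempt_fee]; R2 [IF renewal_due THEN eligible_tier1]. ⇒ new: exempt_fee, eligible_tier1.
[2] R3 [IF exempt_fee and eligible_tier1 THEN means_tested]; R5 [IF exempt_fee and eligible_tier1 THEN notify_finance]. ⇒ new: means_tested, notify_finance.
[3] R4 [IF means_tested THEN adult_resident]. ⇒ new: adult_resident.
Fixed point reached. age_verified is concluded only by R6; R6 needs application_complete (never derived).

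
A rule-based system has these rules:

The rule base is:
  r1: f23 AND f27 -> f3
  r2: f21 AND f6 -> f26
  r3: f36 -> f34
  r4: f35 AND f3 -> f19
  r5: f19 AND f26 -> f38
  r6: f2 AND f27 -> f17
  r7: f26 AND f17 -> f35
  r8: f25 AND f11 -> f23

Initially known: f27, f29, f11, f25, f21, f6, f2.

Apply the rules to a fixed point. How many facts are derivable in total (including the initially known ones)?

14

Round 1: r2 [f21 AND f6 -> f26]; r6 [f2 AND f27 -> f17]; r8 [f25 AND f11 -> f23]. New: f26, f17, f23.
Round 2: r1 [f23 AND f27 -> f3]; r7 [f26 AND f17 -> f35]. New: f3, f35.
Round 3: r4 [f35 AND f3 -> f19]. New: f19.
Round 4: r5 [f19 AND f26 -> f38]. New: f38.
Closure: {f11, f17, f19, f2, f21, f23, f25, f26, f27, f29, f3, f35, f38, f6} — 14 facts.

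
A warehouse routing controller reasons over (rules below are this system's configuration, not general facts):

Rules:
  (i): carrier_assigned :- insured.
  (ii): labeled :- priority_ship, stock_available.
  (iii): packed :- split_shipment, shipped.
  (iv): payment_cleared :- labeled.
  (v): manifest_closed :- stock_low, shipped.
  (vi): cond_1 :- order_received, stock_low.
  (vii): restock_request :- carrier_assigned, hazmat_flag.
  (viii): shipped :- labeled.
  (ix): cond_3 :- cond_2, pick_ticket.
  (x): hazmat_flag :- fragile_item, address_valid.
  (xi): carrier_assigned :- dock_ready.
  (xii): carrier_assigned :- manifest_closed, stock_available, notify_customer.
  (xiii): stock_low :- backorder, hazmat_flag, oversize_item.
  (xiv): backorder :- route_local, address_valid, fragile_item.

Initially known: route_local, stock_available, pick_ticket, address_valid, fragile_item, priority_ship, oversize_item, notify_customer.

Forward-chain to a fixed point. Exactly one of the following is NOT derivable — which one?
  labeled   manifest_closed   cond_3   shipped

cond_3

Round 1: (ii) [labeled :- priority_ship, stock_available.]; (x) [hazmat_flag :- fragile_item, address_valid.]; (xiv) [backorder :- route_local, address_valid, fragile_item.]. New: labeled, hazmat_flag, backorder.
Round 2: (iv) [payment_cleared :- labeled.]; (viii) [shipped :- labeled.]; (xiii) [stock_low :- backorder, hazmat_flag, oversize_item.]. New: payment_cleared, shipped, stock_low.
Round 3: (v) [manifest_closed :- stock_low, shipped.]. New: manifest_closed.
Round 4: (xii) [carrier_assigned :- manifest_closed, stock_available, notify_customer.]. New: carrier_assigned.
Round 5: (vii) [restock_request :- carrier_assigned, hazmat_flag.]. New: restock_request.
Derived: manifest_closed (round 3), shipped (round 2), labeled (round 1). cond_3 never appears in any round.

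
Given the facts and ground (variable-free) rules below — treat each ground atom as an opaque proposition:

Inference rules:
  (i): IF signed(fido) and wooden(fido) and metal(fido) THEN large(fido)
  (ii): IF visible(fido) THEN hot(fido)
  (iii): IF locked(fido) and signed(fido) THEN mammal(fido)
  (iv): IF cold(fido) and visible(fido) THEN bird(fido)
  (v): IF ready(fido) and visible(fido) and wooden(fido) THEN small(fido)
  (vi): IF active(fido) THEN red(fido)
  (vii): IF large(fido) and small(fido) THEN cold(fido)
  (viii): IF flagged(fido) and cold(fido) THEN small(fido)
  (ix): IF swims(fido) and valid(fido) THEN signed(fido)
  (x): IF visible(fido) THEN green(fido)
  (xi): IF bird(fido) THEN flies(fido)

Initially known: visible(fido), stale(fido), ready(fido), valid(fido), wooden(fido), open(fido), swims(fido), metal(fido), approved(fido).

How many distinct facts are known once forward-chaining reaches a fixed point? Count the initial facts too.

Round 1: (ii) [IF visible(fido) THEN hot(fido)]; (v) [IF ready(fido) and visible(fido) and wooden(fido) THEN small(fido)]; (ix) [IF swims(fido) and valid(fido) THEN signed(fido)]; (x) [IF visible(fido) THEN green(fido)]. Adds hot(fido), small(fido), signed(fido), green(fido).
Round 2: (i) [IF signed(fido) and wooden(fido) and metal(fido) THEN large(fido)]. Adds large(fido).
Round 3: (vii) [IF large(fido) and small(fido) THEN cold(fido)]. Adds cold(fido).
Round 4: (iv) [IF cold(fido) and visible(fido) THEN bird(fido)]. Adds bird(fido).
Round 5: (xi) [IF bird(fido) THEN flies(fido)]. Adds flies(fido).
Closure: {approved(fido), bird(fido), cold(fido), flies(fido), green(fido), hot(fido), large(fido), metal(fido), open(fido), ready(fido), signed(fido), small(fido), stale(fido), swims(fido), valid(fido), visible(fido), wooden(fido)} — 17 facts.

17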